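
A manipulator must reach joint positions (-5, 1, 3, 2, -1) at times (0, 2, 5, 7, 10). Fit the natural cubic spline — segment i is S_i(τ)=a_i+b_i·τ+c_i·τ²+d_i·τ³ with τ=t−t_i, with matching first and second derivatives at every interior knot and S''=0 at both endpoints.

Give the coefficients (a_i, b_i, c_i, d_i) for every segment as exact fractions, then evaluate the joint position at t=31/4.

Δ: Δ0=3, Δ1=2/3, Δ2=-1/2, Δ3=-1
row 1: diag=10, rhs=-14; c'=3/10, d'=-7/5
row 2: denom=10−3·3/10=91/10; d'=(-7−3·-7/5)/(91/10)=-4/13
row 3: denom=10−2·20/91=870/91; d'=(-3−2·-4/13)/(870/91)=-217/870
back: M3=-217/870
back: M2=-4/13−20/91·-217/870=-22/87
back: M1=-7/5−3/10·-22/87=-192/145
M: M0=0, M1=-192/145, M2=-22/87, M3=-217/870, M4=0
seg 0: a=-5, c=M0/2=0, d=(M1−M0)/(6·2)=-16/145, b=Δ0−h0·(2M0+M1)/6=499/145
seg 1: a=1, c=M1/2=-96/145, d=(M2−M1)/(6·3)=233/3915, b=Δ1−h1·(2M1+M2)/6=307/145
seg 2: a=3, c=M2/2=-11/87, d=(M3−M2)/(6·2)=1/3480, b=Δ2−h2·(2M2+M3)/6=-36/145
seg 3: a=2, c=M3/2=-217/1740, d=(M4−M3)/(6·3)=217/15660, b=Δ3−h3·(2M3+M4)/6=-653/870
t_q=31/4 → seg 3, τ=3/4; S=2+-653/870·τ+-217/1740·τ²+217/15660·τ³=50957/37120

  seg 0: a=-5 b=499/145 c=0 d=-16/145
  seg 1: a=1 b=307/145 c=-96/145 d=233/3915
  seg 2: a=3 b=-36/145 c=-11/87 d=1/3480
  seg 3: a=2 b=-653/870 c=-217/1740 d=217/15660
S(31/4) = 50957/37120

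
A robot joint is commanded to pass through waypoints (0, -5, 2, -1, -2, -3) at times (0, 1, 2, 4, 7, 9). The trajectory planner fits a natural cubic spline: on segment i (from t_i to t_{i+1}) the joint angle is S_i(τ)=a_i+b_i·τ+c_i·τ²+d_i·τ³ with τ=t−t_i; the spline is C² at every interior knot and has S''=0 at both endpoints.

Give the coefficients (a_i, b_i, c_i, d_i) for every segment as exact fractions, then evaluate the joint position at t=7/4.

  seg 0: a=0 b=-99209/11598 c=0 d=41219/11598
  seg 1: a=-5 b=12224/5799 c=41219/3866 d=-66919/11598
  seg 2: a=2 b=71005/11598 c=-12850/1933 d=32899/23196
  seg 3: a=-1 b=-40001/11598 c=7199/3866 d=-1592/5799
  seg 4: a=-2 b=3613/11598 c=-2353/3866 d=2353/23196
S(7/4) = 35661/247424

Δ: Δ0=-5, Δ1=7, Δ2=-3/2, Δ3=-1/3, Δ4=-1/2
row 1: diag=4, rhs=72; c'=1/4, d'=18
row 2: denom=6−1·1/4=23/4; d'=(-51−1·18)/(23/4)=-12
row 3: denom=10−2·8/23=214/23; d'=(7−2·-12)/(214/23)=713/214
row 4: denom=10−3·69/214=1933/214; d'=(-1−3·713/214)/(1933/214)=-2353/1933
back: M4=-2353/1933
back: M3=713/214−69/214·-2353/1933=7199/1933
back: M2=-12−8/23·7199/1933=-25700/1933
back: M1=18−1/4·-25700/1933=41219/1933
M: M0=0, M1=41219/1933, M2=-25700/1933, M3=7199/1933, M4=-2353/1933, M5=0
seg 0: a=0, c=M0/2=0, d=(M1−M0)/(6·1)=41219/11598, b=Δ0−h0·(2M0+M1)/6=-99209/11598
seg 1: a=-5, c=M1/2=41219/3866, d=(M2−M1)/(6·1)=-66919/11598, b=Δ1−h1·(2M1+M2)/6=12224/5799
seg 2: a=2, c=M2/2=-12850/1933, d=(M3−M2)/(6·2)=32899/23196, b=Δ2−h2·(2M2+M3)/6=71005/11598
seg 3: a=-1, c=M3/2=7199/3866, d=(M4−M3)/(6·3)=-1592/5799, b=Δ3−h3·(2M3+M4)/6=-40001/11598
seg 4: a=-2, c=M4/2=-2353/3866, d=(M5−M4)/(6·2)=2353/23196, b=Δ4−h4·(2M4+M5)/6=3613/11598
t_q=7/4 → seg 1, τ=3/4; S=-5+12224/5799·τ+41219/3866·τ²+-66919/11598·τ³=35661/247424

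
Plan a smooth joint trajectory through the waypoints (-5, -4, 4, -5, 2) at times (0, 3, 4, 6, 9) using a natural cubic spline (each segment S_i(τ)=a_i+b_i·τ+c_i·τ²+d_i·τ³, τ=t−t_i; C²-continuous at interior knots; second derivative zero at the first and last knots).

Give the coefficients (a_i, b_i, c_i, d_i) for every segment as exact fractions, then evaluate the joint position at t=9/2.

  seg 0: a=-5 b=-779/219 c=0 d=284/657
  seg 1: a=-4 b=1777/219 c=284/73 d=-877/219
  seg 2: a=4 b=850/219 c=-593/73 d=3445/1752
  seg 3: a=-5 b=-2197/438 c=1073/292 d=-1073/2628
S(9/2) = 19415/4672

Δ: Δ0=1/3, Δ1=8, Δ2=-9/2, Δ3=7/3
row 1: diag=8, rhs=46; c'=1/8, d'=23/4
row 2: denom=6−1·1/8=47/8; d'=(-75−1·23/4)/(47/8)=-646/47
row 3: denom=10−2·16/47=438/47; d'=(41−2·-646/47)/(438/47)=1073/146
back: M3=1073/146
back: M2=-646/47−16/47·1073/146=-1186/73
back: M1=23/4−1/8·-1186/73=568/73
M: M0=0, M1=568/73, M2=-1186/73, M3=1073/146, M4=0
seg 0: a=-5, c=M0/2=0, d=(M1−M0)/(6·3)=284/657, b=Δ0−h0·(2M0+M1)/6=-779/219
seg 1: a=-4, c=M1/2=284/73, d=(M2−M1)/(6·1)=-877/219, b=Δ1−h1·(2M1+M2)/6=1777/219
seg 2: a=4, c=M2/2=-593/73, d=(M3−M2)/(6·2)=3445/1752, b=Δ2−h2·(2M2+M3)/6=850/219
seg 3: a=-5, c=M3/2=1073/292, d=(M4−M3)/(6·3)=-1073/2628, b=Δ3−h3·(2M3+M4)/6=-2197/438
t_q=9/2 → seg 2, τ=1/2; S=4+850/219·τ+-593/73·τ²+3445/1752·τ³=19415/4672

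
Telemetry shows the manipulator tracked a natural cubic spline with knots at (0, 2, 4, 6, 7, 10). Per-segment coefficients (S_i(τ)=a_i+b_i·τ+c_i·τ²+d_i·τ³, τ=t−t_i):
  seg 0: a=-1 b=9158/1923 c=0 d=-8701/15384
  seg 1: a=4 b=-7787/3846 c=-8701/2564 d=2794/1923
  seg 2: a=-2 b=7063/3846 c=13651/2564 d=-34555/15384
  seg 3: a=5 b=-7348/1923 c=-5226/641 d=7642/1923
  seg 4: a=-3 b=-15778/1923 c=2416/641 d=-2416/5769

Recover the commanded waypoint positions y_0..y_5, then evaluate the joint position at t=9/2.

y_0 = S_0(0) = a_0 = -1
y_1 = S_1(0) = a_1 = 4
y_2 = S_2(0) = a_2 = -2
y_3 = S_3(0) = a_3 = 5
y_4 = S_4(0) = a_4 = -3
y_5 = S_4(3) = -5
t_q=9/2 is in segment 2 (τ=1/2); S_2(τ)=-1293/41024

y_0=-1 y_1=4 y_2=-2 y_3=5 y_4=-3 y_5=-5
S(9/2) = -1293/41024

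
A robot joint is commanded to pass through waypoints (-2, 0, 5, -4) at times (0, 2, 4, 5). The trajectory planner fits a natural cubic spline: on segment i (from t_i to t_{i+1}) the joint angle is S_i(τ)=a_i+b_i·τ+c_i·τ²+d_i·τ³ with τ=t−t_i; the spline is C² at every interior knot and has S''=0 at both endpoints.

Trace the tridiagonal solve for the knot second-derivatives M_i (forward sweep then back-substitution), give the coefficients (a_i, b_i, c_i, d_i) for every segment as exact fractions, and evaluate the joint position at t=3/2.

Δ: Δ0=1, Δ1=5/2, Δ2=-9
row 1: diag=8, rhs=9; c'=1/4, d'=9/8
row 2: denom=6−2·1/4=11/2; d'=(-69−2·9/8)/(11/2)=-285/22
back: M2=-285/22
back: M1=9/8−1/4·-285/22=48/11
M: M0=0, M1=48/11, M2=-285/22, M3=0
seg 0: a=-2, c=M0/2=0, d=(M1−M0)/(6·2)=4/11, b=Δ0−h0·(2M0+M1)/6=-5/11
seg 1: a=0, c=M1/2=24/11, d=(M2−M1)/(6·2)=-127/88, b=Δ1−h1·(2M1+M2)/6=43/11
seg 2: a=5, c=M2/2=-285/44, d=(M3−M2)/(6·1)=95/44, b=Δ2−h2·(2M2+M3)/6=-103/22
t_q=3/2 → seg 0, τ=3/2; S=-2+-5/11·τ+0·τ²+4/11·τ³=-16/11

  seg 0: a=-2 b=-5/11 c=0 d=4/11
  seg 1: a=0 b=43/11 c=24/11 d=-127/88
  seg 2: a=5 b=-103/22 c=-285/44 d=95/44
S(3/2) = -16/11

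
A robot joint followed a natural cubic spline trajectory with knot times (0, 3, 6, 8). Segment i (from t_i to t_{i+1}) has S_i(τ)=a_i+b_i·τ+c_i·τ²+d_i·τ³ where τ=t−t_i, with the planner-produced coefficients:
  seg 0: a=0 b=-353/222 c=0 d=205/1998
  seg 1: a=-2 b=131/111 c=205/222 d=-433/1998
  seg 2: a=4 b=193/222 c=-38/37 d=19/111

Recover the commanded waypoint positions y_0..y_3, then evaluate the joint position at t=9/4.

y_0=0 y_1=-2 y_2=4 y_3=3
S(9/4) = -11409/4736

y_0 = S_0(0) = a_0 = 0
y_1 = S_1(0) = a_1 = -2
y_2 = S_2(0) = a_2 = 4
y_3 = S_2(2) = 3
t_q=9/4 is in segment 0 (τ=9/4); S_0(τ)=-11409/4736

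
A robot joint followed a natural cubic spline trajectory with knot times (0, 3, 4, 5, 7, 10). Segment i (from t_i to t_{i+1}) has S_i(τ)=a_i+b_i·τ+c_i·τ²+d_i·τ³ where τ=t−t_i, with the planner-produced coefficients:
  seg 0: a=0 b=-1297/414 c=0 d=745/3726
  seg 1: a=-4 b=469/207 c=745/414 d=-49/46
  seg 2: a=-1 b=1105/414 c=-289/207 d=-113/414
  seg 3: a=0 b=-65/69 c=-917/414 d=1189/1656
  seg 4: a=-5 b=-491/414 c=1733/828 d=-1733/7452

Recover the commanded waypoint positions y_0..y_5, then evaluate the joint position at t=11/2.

y_0 = S_0(0) = a_0 = 0
y_1 = S_1(0) = a_1 = -4
y_2 = S_2(0) = a_2 = -1
y_3 = S_3(0) = a_3 = 0
y_4 = S_4(0) = a_4 = -5
y_5 = S_4(3) = 4
t_q=11/2 is in segment 3 (τ=1/2); S_3(τ)=-4129/4416

y_0=0 y_1=-4 y_2=-1 y_3=0 y_4=-5 y_5=4
S(11/2) = -4129/4416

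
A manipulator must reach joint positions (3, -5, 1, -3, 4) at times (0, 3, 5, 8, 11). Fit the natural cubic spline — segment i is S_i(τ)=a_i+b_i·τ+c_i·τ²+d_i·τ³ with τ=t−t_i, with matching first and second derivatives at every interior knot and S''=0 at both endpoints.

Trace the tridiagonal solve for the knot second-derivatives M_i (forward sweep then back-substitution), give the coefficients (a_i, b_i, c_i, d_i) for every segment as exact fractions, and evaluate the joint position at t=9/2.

Δ: Δ0=-8/3, Δ1=3, Δ2=-4/3, Δ3=7/3
row 1: diag=10, rhs=34; c'=1/5, d'=17/5
row 2: denom=10−2·1/5=48/5; d'=(-26−2·17/5)/(48/5)=-41/12
row 3: denom=12−3·5/16=177/16; d'=(22−3·-41/12)/(177/16)=172/59
back: M3=172/59
back: M2=-41/12−5/16·172/59=-766/177
back: M1=17/5−1/5·-766/177=755/177
M: M0=0, M1=755/177, M2=-766/177, M3=172/59, M4=0
seg 0: a=3, c=M0/2=0, d=(M1−M0)/(6·3)=755/3186, b=Δ0−h0·(2M0+M1)/6=-1699/354
seg 1: a=-5, c=M1/2=755/354, d=(M2−M1)/(6·2)=-169/236, b=Δ1−h1·(2M1+M2)/6=283/177
seg 2: a=1, c=M2/2=-383/177, d=(M3−M2)/(6·3)=641/1593, b=Δ2−h2·(2M2+M3)/6=272/177
seg 3: a=-3, c=M3/2=86/59, d=(M4−M3)/(6·3)=-86/531, b=Δ3−h3·(2M3+M4)/6=-103/177
t_q=9/2 → seg 1, τ=3/2; S=-5+283/177·τ+755/354·τ²+-169/236·τ³=-415/1888

  seg 0: a=3 b=-1699/354 c=0 d=755/3186
  seg 1: a=-5 b=283/177 c=755/354 d=-169/236
  seg 2: a=1 b=272/177 c=-383/177 d=641/1593
  seg 3: a=-3 b=-103/177 c=86/59 d=-86/531
S(9/2) = -415/1888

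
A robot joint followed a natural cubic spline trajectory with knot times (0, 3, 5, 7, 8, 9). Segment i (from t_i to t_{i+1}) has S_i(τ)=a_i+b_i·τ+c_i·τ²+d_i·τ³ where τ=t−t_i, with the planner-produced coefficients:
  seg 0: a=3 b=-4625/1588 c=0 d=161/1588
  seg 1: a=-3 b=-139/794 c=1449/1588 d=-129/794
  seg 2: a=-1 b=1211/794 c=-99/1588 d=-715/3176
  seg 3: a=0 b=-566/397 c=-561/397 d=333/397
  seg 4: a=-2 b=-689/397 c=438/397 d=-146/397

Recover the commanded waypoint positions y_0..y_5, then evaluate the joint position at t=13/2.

y_0 = S_0(0) = a_0 = 3
y_1 = S_1(0) = a_1 = -3
y_2 = S_2(0) = a_2 = -1
y_3 = S_3(0) = a_3 = 0
y_4 = S_4(0) = a_4 = -2
y_5 = S_4(1) = -3
t_q=13/2 is in segment 2 (τ=3/2); S_2(τ)=9851/25408

y_0=3 y_1=-3 y_2=-1 y_3=0 y_4=-2 y_5=-3
S(13/2) = 9851/25408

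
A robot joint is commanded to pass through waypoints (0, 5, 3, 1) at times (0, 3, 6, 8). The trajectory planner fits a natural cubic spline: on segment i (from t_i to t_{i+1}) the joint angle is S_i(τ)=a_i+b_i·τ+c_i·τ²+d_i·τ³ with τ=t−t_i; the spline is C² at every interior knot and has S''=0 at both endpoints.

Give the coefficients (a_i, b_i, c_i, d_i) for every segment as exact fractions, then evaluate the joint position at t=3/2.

  seg 0: a=0 b=84/37 c=0 d=-67/999
  seg 1: a=5 b=17/37 c=-67/111 d=76/999
  seg 2: a=3 b=-41/37 c=3/37 d=-1/74
S(3/2) = 941/296

Δ: Δ0=5/3, Δ1=-2/3, Δ2=-1
row 1: diag=12, rhs=-14; c'=1/4, d'=-7/6
row 2: denom=10−3·1/4=37/4; d'=(-2−3·-7/6)/(37/4)=6/37
back: M2=6/37
back: M1=-7/6−1/4·6/37=-134/111
M: M0=0, M1=-134/111, M2=6/37, M3=0
seg 0: a=0, c=M0/2=0, d=(M1−M0)/(6·3)=-67/999, b=Δ0−h0·(2M0+M1)/6=84/37
seg 1: a=5, c=M1/2=-67/111, d=(M2−M1)/(6·3)=76/999, b=Δ1−h1·(2M1+M2)/6=17/37
seg 2: a=3, c=M2/2=3/37, d=(M3−M2)/(6·2)=-1/74, b=Δ2−h2·(2M2+M3)/6=-41/37
t_q=3/2 → seg 0, τ=3/2; S=0+84/37·τ+0·τ²+-67/999·τ³=941/296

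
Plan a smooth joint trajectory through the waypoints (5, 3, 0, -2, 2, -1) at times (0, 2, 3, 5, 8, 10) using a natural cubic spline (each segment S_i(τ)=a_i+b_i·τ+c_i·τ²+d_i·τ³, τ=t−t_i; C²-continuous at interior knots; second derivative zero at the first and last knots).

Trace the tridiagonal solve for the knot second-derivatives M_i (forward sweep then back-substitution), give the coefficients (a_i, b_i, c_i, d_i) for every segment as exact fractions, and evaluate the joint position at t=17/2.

Δ: Δ0=-1, Δ1=-3, Δ2=-1, Δ3=4/3, Δ4=-3/2
row 1: diag=6, rhs=-12; c'=1/6, d'=-2
row 2: denom=6−1·1/6=35/6; d'=(12−1·-2)/(35/6)=12/5
row 3: denom=10−2·12/35=326/35; d'=(14−2·12/5)/(326/35)=161/163
row 4: denom=10−3·105/326=2945/326; d'=(-17−3·161/163)/(2945/326)=-6508/2945
back: M4=-6508/2945
back: M3=161/163−105/326·-6508/2945=1001/589
back: M2=12/5−12/35·1001/589=5352/2945
back: M1=-2−1/6·5352/2945=-6782/2945
M: M0=0, M1=-6782/2945, M2=5352/2945, M3=1001/589, M4=-6508/2945, M5=0
seg 0: a=5, c=M0/2=0, d=(M1−M0)/(6·2)=-3391/17670, b=Δ0−h0·(2M0+M1)/6=-2053/8835
seg 1: a=3, c=M1/2=-3391/2945, d=(M2−M1)/(6·1)=6067/8835, b=Δ1−h1·(2M1+M2)/6=-22399/8835
seg 2: a=0, c=M2/2=2676/2945, d=(M3−M2)/(6·2)=-347/35340, b=Δ2−h2·(2M2+M3)/6=-24544/8835
seg 3: a=-2, c=M3/2=1001/1178, d=(M4−M3)/(6·3)=-11513/53010, b=Δ3−h3·(2M3+M4)/6=6527/8835
seg 4: a=2, c=M4/2=-3254/2945, d=(M5−M4)/(6·2)=1627/8835, b=Δ4−h4·(2M4+M5)/6=-473/17670
t_q=17/2 → seg 4, τ=1/2; S=2+-473/17670·τ+-3254/2945·τ²+1627/8835·τ³=40839/23560

  seg 0: a=5 b=-2053/8835 c=0 d=-3391/17670
  seg 1: a=3 b=-22399/8835 c=-3391/2945 d=6067/8835
  seg 2: a=0 b=-24544/8835 c=2676/2945 d=-347/35340
  seg 3: a=-2 b=6527/8835 c=1001/1178 d=-11513/53010
  seg 4: a=2 b=-473/17670 c=-3254/2945 d=1627/8835
S(17/2) = 40839/23560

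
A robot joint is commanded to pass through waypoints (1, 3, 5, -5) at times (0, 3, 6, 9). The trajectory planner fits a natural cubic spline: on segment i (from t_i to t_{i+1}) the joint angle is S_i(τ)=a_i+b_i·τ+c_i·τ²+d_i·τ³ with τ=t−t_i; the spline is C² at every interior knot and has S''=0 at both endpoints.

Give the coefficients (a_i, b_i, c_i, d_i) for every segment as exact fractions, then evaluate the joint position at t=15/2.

  seg 0: a=1 b=2/5 c=0 d=4/135
  seg 1: a=3 b=6/5 c=4/15 d=-4/27
  seg 2: a=5 b=-6/5 c=-16/15 d=16/135
S(15/2) = 6/5

Δ: Δ0=2/3, Δ1=2/3, Δ2=-10/3
row 1: diag=12, rhs=0; c'=1/4, d'=0
row 2: denom=12−3·1/4=45/4; d'=(-24−3·0)/(45/4)=-32/15
back: M2=-32/15
back: M1=0−1/4·-32/15=8/15
M: M0=0, M1=8/15, M2=-32/15, M3=0
seg 0: a=1, c=M0/2=0, d=(M1−M0)/(6·3)=4/135, b=Δ0−h0·(2M0+M1)/6=2/5
seg 1: a=3, c=M1/2=4/15, d=(M2−M1)/(6·3)=-4/27, b=Δ1−h1·(2M1+M2)/6=6/5
seg 2: a=5, c=M2/2=-16/15, d=(M3−M2)/(6·3)=16/135, b=Δ2−h2·(2M2+M3)/6=-6/5
t_q=15/2 → seg 2, τ=3/2; S=5+-6/5·τ+-16/15·τ²+16/135·τ³=6/5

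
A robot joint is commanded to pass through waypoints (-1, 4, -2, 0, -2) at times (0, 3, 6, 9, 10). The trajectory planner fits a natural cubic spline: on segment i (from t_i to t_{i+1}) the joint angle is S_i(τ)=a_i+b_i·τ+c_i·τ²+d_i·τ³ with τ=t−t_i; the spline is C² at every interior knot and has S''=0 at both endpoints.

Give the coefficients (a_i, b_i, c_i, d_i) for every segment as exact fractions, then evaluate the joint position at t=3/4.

  seg 0: a=-1 b=947/324 c=0 d=-407/2916
  seg 1: a=4 b=-137/162 c=-407/324 d=847/2916
  seg 2: a=-2 b=-175/324 c=110/81 d=-929/2916
  seg 3: a=0 b=-161/162 c=-163/108 d=163/324
S(3/4) = 2611/2304

Δ: Δ0=5/3, Δ1=-2, Δ2=2/3, Δ3=-2
row 1: diag=12, rhs=-22; c'=1/4, d'=-11/6
row 2: denom=12−3·1/4=45/4; d'=(16−3·-11/6)/(45/4)=86/45
row 3: denom=8−3·4/15=36/5; d'=(-16−3·86/45)/(36/5)=-163/54
back: M3=-163/54
back: M2=86/45−4/15·-163/54=220/81
back: M1=-11/6−1/4·220/81=-407/162
M: M0=0, M1=-407/162, M2=220/81, M3=-163/54, M4=0
seg 0: a=-1, c=M0/2=0, d=(M1−M0)/(6·3)=-407/2916, b=Δ0−h0·(2M0+M1)/6=947/324
seg 1: a=4, c=M1/2=-407/324, d=(M2−M1)/(6·3)=847/2916, b=Δ1−h1·(2M1+M2)/6=-137/162
seg 2: a=-2, c=M2/2=110/81, d=(M3−M2)/(6·3)=-929/2916, b=Δ2−h2·(2M2+M3)/6=-175/324
seg 3: a=0, c=M3/2=-163/108, d=(M4−M3)/(6·1)=163/324, b=Δ3−h3·(2M3+M4)/6=-161/162
t_q=3/4 → seg 0, τ=3/4; S=-1+947/324·τ+0·τ²+-407/2916·τ³=2611/2304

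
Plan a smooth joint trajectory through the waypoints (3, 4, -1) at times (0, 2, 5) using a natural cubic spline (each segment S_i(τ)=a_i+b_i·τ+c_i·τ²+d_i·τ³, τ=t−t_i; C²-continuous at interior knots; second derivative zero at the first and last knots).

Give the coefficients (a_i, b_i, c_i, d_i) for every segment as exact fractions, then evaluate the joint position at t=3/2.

Δ: Δ0=1/2, Δ1=-5/3
row 1: diag=10, rhs=-13; c'=3/10, d'=-13/10
back: M1=-13/10
M: M0=0, M1=-13/10, M2=0
seg 0: a=3, c=M0/2=0, d=(M1−M0)/(6·2)=-13/120, b=Δ0−h0·(2M0+M1)/6=14/15
seg 1: a=4, c=M1/2=-13/20, d=(M2−M1)/(6·3)=13/180, b=Δ1−h1·(2M1+M2)/6=-11/30
t_q=3/2 → seg 0, τ=3/2; S=3+14/15·τ+0·τ²+-13/120·τ³=1291/320

  seg 0: a=3 b=14/15 c=0 d=-13/120
  seg 1: a=4 b=-11/30 c=-13/20 d=13/180
S(3/2) = 1291/320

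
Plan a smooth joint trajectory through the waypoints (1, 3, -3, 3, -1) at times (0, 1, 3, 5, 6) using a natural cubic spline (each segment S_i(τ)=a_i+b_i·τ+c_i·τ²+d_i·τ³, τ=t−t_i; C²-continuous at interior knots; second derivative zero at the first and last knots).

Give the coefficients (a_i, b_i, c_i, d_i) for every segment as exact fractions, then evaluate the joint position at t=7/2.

Δ: Δ0=2, Δ1=-3, Δ2=3, Δ3=-4
row 1: diag=6, rhs=-30; c'=1/3, d'=-5
row 2: denom=8−2·1/3=22/3; d'=(36−2·-5)/(22/3)=69/11
row 3: denom=6−2·3/11=60/11; d'=(-42−2·69/11)/(60/11)=-10
back: M3=-10
back: M2=69/11−3/11·-10=9
back: M1=-5−1/3·9=-8
M: M0=0, M1=-8, M2=9, M3=-10, M4=0
seg 0: a=1, c=M0/2=0, d=(M1−M0)/(6·1)=-4/3, b=Δ0−h0·(2M0+M1)/6=10/3
seg 1: a=3, c=M1/2=-4, d=(M2−M1)/(6·2)=17/12, b=Δ1−h1·(2M1+M2)/6=-2/3
seg 2: a=-3, c=M2/2=9/2, d=(M3−M2)/(6·2)=-19/12, b=Δ2−h2·(2M2+M3)/6=1/3
seg 3: a=3, c=M3/2=-5, d=(M4−M3)/(6·1)=5/3, b=Δ3−h3·(2M3+M4)/6=-2/3
t_q=7/2 → seg 2, τ=1/2; S=-3+1/3·τ+9/2·τ²+-19/12·τ³=-61/32

  seg 0: a=1 b=10/3 c=0 d=-4/3
  seg 1: a=3 b=-2/3 c=-4 d=17/12
  seg 2: a=-3 b=1/3 c=9/2 d=-19/12
  seg 3: a=3 b=-2/3 c=-5 d=5/3
S(7/2) = -61/32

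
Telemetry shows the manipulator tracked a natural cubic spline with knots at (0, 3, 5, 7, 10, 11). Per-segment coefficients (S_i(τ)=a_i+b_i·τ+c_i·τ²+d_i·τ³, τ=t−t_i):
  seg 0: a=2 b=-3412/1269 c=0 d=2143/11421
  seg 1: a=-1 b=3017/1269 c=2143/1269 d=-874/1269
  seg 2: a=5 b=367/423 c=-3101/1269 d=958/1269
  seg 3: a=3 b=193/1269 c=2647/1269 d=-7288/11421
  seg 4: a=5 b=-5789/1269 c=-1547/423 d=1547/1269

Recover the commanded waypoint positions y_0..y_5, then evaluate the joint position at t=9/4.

y_0=2 y_1=-1 y_2=5 y_3=3 y_4=5 y_5=-2
S(9/4) = -17257/9024

y_0 = S_0(0) = a_0 = 2
y_1 = S_1(0) = a_1 = -1
y_2 = S_2(0) = a_2 = 5
y_3 = S_3(0) = a_3 = 3
y_4 = S_4(0) = a_4 = 5
y_5 = S_4(1) = -2
t_q=9/4 is in segment 0 (τ=9/4); S_0(τ)=-17257/9024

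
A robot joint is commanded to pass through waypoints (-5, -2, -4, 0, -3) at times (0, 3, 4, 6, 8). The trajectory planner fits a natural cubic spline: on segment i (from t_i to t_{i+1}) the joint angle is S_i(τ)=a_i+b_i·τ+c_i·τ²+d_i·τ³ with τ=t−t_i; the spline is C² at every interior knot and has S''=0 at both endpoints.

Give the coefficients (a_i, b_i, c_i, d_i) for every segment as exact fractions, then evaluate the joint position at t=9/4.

  seg 0: a=-5 b=857/344 c=0 d=-57/344
  seg 1: a=-2 b=-341/172 c=-513/344 d=507/344
  seg 2: a=-4 b=-187/344 c=126/43 d=-1141/1376
  seg 3: a=0 b=211/172 c=-1407/688 d=469/1376
S(9/4) = -28225/22016

Δ: Δ0=1, Δ1=-2, Δ2=2, Δ3=-3/2
row 1: diag=8, rhs=-18; c'=1/8, d'=-9/4
row 2: denom=6−1·1/8=47/8; d'=(24−1·-9/4)/(47/8)=210/47
row 3: denom=8−2·16/47=344/47; d'=(-21−2·210/47)/(344/47)=-1407/344
back: M3=-1407/344
back: M2=210/47−16/47·-1407/344=252/43
back: M1=-9/4−1/8·252/43=-513/172
M: M0=0, M1=-513/172, M2=252/43, M3=-1407/344, M4=0
seg 0: a=-5, c=M0/2=0, d=(M1−M0)/(6·3)=-57/344, b=Δ0−h0·(2M0+M1)/6=857/344
seg 1: a=-2, c=M1/2=-513/344, d=(M2−M1)/(6·1)=507/344, b=Δ1−h1·(2M1+M2)/6=-341/172
seg 2: a=-4, c=M2/2=126/43, d=(M3−M2)/(6·2)=-1141/1376, b=Δ2−h2·(2M2+M3)/6=-187/344
seg 3: a=0, c=M3/2=-1407/688, d=(M4−M3)/(6·2)=469/1376, b=Δ3−h3·(2M3+M4)/6=211/172
t_q=9/4 → seg 0, τ=9/4; S=-5+857/344·τ+0·τ²+-57/344·τ³=-28225/22016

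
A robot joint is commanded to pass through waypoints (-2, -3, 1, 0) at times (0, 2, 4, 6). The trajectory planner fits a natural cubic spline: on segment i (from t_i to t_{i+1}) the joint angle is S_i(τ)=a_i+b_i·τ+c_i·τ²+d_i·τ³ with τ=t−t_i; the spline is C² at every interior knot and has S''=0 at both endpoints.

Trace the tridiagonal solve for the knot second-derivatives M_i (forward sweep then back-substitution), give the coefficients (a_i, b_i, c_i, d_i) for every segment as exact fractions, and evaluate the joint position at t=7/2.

Δ: Δ0=-1/2, Δ1=2, Δ2=-1/2
row 1: diag=8, rhs=15; c'=1/4, d'=15/8
row 2: denom=8−2·1/4=15/2; d'=(-15−2·15/8)/(15/2)=-5/2
back: M2=-5/2
back: M1=15/8−1/4·-5/2=5/2
M: M0=0, M1=5/2, M2=-5/2, M3=0
seg 0: a=-2, c=M0/2=0, d=(M1−M0)/(6·2)=5/24, b=Δ0−h0·(2M0+M1)/6=-4/3
seg 1: a=-3, c=M1/2=5/4, d=(M2−M1)/(6·2)=-5/12, b=Δ1−h1·(2M1+M2)/6=7/6
seg 2: a=1, c=M2/2=-5/4, d=(M3−M2)/(6·2)=5/24, b=Δ2−h2·(2M2+M3)/6=7/6
t_q=7/2 → seg 1, τ=3/2; S=-3+7/6·τ+5/4·τ²+-5/12·τ³=5/32

  seg 0: a=-2 b=-4/3 c=0 d=5/24
  seg 1: a=-3 b=7/6 c=5/4 d=-5/12
  seg 2: a=1 b=7/6 c=-5/4 d=5/24
S(7/2) = 5/32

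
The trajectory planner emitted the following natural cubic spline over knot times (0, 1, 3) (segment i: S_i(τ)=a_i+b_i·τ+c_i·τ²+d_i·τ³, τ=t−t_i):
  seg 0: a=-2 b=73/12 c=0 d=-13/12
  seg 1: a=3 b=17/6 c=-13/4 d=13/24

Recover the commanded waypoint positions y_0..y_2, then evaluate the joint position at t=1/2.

y_0=-2 y_1=3 y_2=0
S(1/2) = 29/32

y_0 = S_0(0) = a_0 = -2
y_1 = S_1(0) = a_1 = 3
y_2 = S_1(2) = 0
t_q=1/2 is in segment 0 (τ=1/2); S_0(τ)=29/32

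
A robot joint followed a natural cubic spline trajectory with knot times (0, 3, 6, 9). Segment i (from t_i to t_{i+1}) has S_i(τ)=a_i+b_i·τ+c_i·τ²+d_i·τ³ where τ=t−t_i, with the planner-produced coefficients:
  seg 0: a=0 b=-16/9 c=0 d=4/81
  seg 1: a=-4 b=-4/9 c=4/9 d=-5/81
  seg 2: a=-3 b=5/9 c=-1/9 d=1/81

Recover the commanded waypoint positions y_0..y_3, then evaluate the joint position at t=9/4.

y_0=0 y_1=-4 y_2=-3 y_3=-2
S(9/4) = -55/16

y_0 = S_0(0) = a_0 = 0
y_1 = S_1(0) = a_1 = -4
y_2 = S_2(0) = a_2 = -3
y_3 = S_2(3) = -2
t_q=9/4 is in segment 0 (τ=9/4); S_0(τ)=-55/16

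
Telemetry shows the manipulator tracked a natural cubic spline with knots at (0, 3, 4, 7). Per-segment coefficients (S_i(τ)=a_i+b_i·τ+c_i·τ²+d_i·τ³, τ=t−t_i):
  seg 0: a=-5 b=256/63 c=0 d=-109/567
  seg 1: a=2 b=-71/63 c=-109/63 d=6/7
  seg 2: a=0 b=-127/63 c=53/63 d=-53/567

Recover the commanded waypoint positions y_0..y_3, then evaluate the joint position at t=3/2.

y_0=-5 y_1=2 y_2=0 y_3=-1
S(3/2) = 25/56

y_0 = S_0(0) = a_0 = -5
y_1 = S_1(0) = a_1 = 2
y_2 = S_2(0) = a_2 = 0
y_3 = S_2(3) = -1
t_q=3/2 is in segment 0 (τ=3/2); S_0(τ)=25/56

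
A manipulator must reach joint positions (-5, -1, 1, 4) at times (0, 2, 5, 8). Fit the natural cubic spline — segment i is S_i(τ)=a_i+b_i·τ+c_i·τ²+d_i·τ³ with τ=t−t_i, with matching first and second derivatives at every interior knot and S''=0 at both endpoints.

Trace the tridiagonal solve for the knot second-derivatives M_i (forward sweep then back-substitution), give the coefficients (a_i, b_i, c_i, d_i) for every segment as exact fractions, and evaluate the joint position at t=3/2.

  seg 0: a=-5 b=256/111 c=0 d=-17/222
  seg 1: a=-1 b=154/111 c=-17/37 d=73/999
  seg 2: a=1 b=67/111 c=22/111 d=-22/999
S(3/2) = -1065/592

Δ: Δ0=2, Δ1=2/3, Δ2=1
row 1: diag=10, rhs=-8; c'=3/10, d'=-4/5
row 2: denom=12−3·3/10=111/10; d'=(2−3·-4/5)/(111/10)=44/111
back: M2=44/111
back: M1=-4/5−3/10·44/111=-34/37
M: M0=0, M1=-34/37, M2=44/111, M3=0
seg 0: a=-5, c=M0/2=0, d=(M1−M0)/(6·2)=-17/222, b=Δ0−h0·(2M0+M1)/6=256/111
seg 1: a=-1, c=M1/2=-17/37, d=(M2−M1)/(6·3)=73/999, b=Δ1−h1·(2M1+M2)/6=154/111
seg 2: a=1, c=M2/2=22/111, d=(M3−M2)/(6·3)=-22/999, b=Δ2−h2·(2M2+M3)/6=67/111
t_q=3/2 → seg 0, τ=3/2; S=-5+256/111·τ+0·τ²+-17/222·τ³=-1065/592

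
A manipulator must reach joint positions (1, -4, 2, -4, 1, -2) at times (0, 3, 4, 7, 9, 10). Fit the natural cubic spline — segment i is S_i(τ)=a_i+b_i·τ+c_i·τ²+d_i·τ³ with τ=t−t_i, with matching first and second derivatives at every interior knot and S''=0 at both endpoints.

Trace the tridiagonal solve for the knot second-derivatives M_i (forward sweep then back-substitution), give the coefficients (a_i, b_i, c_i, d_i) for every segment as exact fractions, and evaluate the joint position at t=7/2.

Δ: Δ0=-5/3, Δ1=6, Δ2=-2, Δ3=5/2, Δ4=-3
row 1: diag=8, rhs=46; c'=1/8, d'=23/4
row 2: denom=8−1·1/8=63/8; d'=(-48−1·23/4)/(63/8)=-430/63
row 3: denom=10−3·8/21=62/7; d'=(27−3·-430/63)/(62/7)=997/186
row 4: denom=6−2·7/31=172/31; d'=(-33−2·997/186)/(172/31)=-2033/258
back: M4=-2033/258
back: M3=997/186−7/31·-2033/258=307/43
back: M2=-430/63−8/21·307/43=-3694/387
back: M1=23/4−1/8·-3694/387=2687/387
M: M0=0, M1=2687/387, M2=-3694/387, M3=307/43, M4=-2033/258, M5=0
seg 0: a=1, c=M0/2=0, d=(M1−M0)/(6·3)=2687/6966, b=Δ0−h0·(2M0+M1)/6=-3977/774
seg 1: a=-4, c=M1/2=2687/774, d=(M2−M1)/(6·1)=-709/258, b=Δ1−h1·(2M1+M2)/6=2042/387
seg 2: a=2, c=M2/2=-1847/387, d=(M3−M2)/(6·3)=6457/6966, b=Δ2−h2·(2M2+M3)/6=3077/774
seg 3: a=-4, c=M3/2=307/86, d=(M4−M3)/(6·2)=-3875/3096, b=Δ3−h3·(2M3+M4)/6=142/387
seg 4: a=1, c=M4/2=-2033/516, d=(M5−M4)/(6·1)=2033/1548, b=Δ4−h4·(2M4+M5)/6=-289/774
t_q=7/2 → seg 1, τ=1/2; S=-4+2042/387·τ+2687/774·τ²+-709/258·τ³=-5185/6192

  seg 0: a=1 b=-3977/774 c=0 d=2687/6966
  seg 1: a=-4 b=2042/387 c=2687/774 d=-709/258
  seg 2: a=2 b=3077/774 c=-1847/387 d=6457/6966
  seg 3: a=-4 b=142/387 c=307/86 d=-3875/3096
  seg 4: a=1 b=-289/774 c=-2033/516 d=2033/1548
S(7/2) = -5185/6192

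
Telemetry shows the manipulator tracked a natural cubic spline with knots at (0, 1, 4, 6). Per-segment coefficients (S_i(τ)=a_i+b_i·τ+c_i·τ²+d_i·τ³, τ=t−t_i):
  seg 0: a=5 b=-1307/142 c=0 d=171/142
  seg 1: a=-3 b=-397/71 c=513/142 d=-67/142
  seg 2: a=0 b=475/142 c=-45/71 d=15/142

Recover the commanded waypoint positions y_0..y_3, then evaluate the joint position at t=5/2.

y_0 = S_0(0) = a_0 = 5
y_1 = S_1(0) = a_1 = -3
y_2 = S_2(0) = a_2 = 0
y_3 = S_2(2) = 5
t_q=5/2 is in segment 1 (τ=3/2); S_1(τ)=-5511/1136

y_0=5 y_1=-3 y_2=0 y_3=5
S(5/2) = -5511/1136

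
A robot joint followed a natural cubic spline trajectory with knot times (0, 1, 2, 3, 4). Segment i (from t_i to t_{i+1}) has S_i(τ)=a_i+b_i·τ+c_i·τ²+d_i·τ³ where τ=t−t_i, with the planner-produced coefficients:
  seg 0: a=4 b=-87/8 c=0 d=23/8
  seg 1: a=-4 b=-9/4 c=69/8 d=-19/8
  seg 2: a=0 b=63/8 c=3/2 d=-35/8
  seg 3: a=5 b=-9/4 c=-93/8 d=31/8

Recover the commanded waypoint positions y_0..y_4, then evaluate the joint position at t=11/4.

y_0 = S_0(0) = a_0 = 4
y_1 = S_1(0) = a_1 = -4
y_2 = S_2(0) = a_2 = 0
y_3 = S_3(0) = a_3 = 5
y_4 = S_3(1) = -5
t_q=11/4 is in segment 2 (τ=3/4); S_2(τ)=2511/512

y_0=4 y_1=-4 y_2=0 y_3=5 y_4=-5
S(11/4) = 2511/512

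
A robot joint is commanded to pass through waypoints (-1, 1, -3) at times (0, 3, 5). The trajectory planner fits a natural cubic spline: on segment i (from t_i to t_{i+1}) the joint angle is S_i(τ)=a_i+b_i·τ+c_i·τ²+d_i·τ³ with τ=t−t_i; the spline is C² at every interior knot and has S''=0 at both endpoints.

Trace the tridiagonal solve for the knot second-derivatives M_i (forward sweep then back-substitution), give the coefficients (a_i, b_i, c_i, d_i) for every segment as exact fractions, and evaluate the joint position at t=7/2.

Δ: Δ0=2/3, Δ1=-2
row 1: diag=10, rhs=-16; c'=1/5, d'=-8/5
back: M1=-8/5
M: M0=0, M1=-8/5, M2=0
seg 0: a=-1, c=M0/2=0, d=(M1−M0)/(6·3)=-4/45, b=Δ0−h0·(2M0+M1)/6=22/15
seg 1: a=1, c=M1/2=-4/5, d=(M2−M1)/(6·2)=2/15, b=Δ1−h1·(2M1+M2)/6=-14/15
t_q=7/2 → seg 1, τ=1/2; S=1+-14/15·τ+-4/5·τ²+2/15·τ³=7/20

  seg 0: a=-1 b=22/15 c=0 d=-4/45
  seg 1: a=1 b=-14/15 c=-4/5 d=2/15
S(7/2) = 7/20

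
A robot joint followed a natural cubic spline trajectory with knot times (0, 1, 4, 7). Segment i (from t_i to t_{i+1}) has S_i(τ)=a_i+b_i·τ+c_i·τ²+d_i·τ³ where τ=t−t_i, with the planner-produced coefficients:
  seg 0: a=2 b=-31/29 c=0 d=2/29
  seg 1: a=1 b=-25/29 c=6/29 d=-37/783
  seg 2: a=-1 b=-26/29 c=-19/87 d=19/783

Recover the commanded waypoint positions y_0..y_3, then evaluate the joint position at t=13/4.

y_0 = S_0(0) = a_0 = 2
y_1 = S_1(0) = a_1 = 1
y_2 = S_2(0) = a_2 = -1
y_3 = S_2(3) = -5
t_q=13/4 is in segment 1 (τ=9/4); S_1(τ)=-799/1856

y_0=2 y_1=1 y_2=-1 y_3=-5
S(13/4) = -799/1856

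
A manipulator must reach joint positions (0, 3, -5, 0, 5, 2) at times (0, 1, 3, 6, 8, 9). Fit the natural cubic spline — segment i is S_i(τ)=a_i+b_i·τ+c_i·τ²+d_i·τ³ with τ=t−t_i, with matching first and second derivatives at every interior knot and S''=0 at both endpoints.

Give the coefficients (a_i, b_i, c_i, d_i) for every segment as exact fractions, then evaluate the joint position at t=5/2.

Δ: Δ0=3, Δ1=-4, Δ2=5/3, Δ3=5/2, Δ4=-3
row 1: diag=6, rhs=-42; c'=1/3, d'=-7
row 2: denom=10−2·1/3=28/3; d'=(34−2·-7)/(28/3)=36/7
row 3: denom=10−3·9/28=253/28; d'=(5−3·36/7)/(253/28)=-292/253
row 4: denom=6−2·56/253=1406/253; d'=(-33−2·-292/253)/(1406/253)=-7765/1406
back: M4=-7765/1406
back: M3=-292/253−56/253·-7765/1406=48/703
back: M2=36/7−9/28·48/703=3600/703
back: M1=-7−1/3·3600/703=-6121/703
M: M0=0, M1=-6121/703, M2=3600/703, M3=48/703, M4=-7765/1406, M5=0
seg 0: a=0, c=M0/2=0, d=(M1−M0)/(6·1)=-6121/4218, b=Δ0−h0·(2M0+M1)/6=18775/4218
seg 1: a=3, c=M1/2=-6121/1406, d=(M2−M1)/(6·2)=9721/8436, b=Δ1−h1·(2M1+M2)/6=206/2109
seg 2: a=-5, c=M2/2=1800/703, d=(M3−M2)/(6·3)=-16/57, b=Δ2−h2·(2M2+M3)/6=-7357/2109
seg 3: a=0, c=M3/2=24/703, d=(M4−M3)/(6·2)=-7861/16872, b=Δ3−h3·(2M3+M4)/6=9059/2109
seg 4: a=5, c=M4/2=-7765/2812, d=(M5−M4)/(6·1)=7765/8436, b=Δ4−h4·(2M4+M5)/6=-4889/4218
t_q=5/2 → seg 1, τ=3/2; S=3+206/2109·τ+-6121/1406·τ²+9721/8436·τ³=-62083/22496

  seg 0: a=0 b=18775/4218 c=0 d=-6121/4218
  seg 1: a=3 b=206/2109 c=-6121/1406 d=9721/8436
  seg 2: a=-5 b=-7357/2109 c=1800/703 d=-16/57
  seg 3: a=0 b=9059/2109 c=24/703 d=-7861/16872
  seg 4: a=5 b=-4889/4218 c=-7765/2812 d=7765/8436
S(5/2) = -62083/22496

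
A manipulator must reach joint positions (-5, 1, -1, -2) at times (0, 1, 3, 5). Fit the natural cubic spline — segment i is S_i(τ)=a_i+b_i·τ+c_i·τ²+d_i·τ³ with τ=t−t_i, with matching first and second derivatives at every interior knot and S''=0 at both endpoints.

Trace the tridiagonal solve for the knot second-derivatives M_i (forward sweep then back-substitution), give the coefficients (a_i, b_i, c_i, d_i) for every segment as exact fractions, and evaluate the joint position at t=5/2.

  seg 0: a=-5 b=321/44 c=0 d=-57/44
  seg 1: a=1 b=75/22 c=-171/44 d=37/44
  seg 2: a=-1 b=-45/22 c=51/44 d=-17/88
S(5/2) = 73/352

Δ: Δ0=6, Δ1=-1, Δ2=-1/2
row 1: diag=6, rhs=-42; c'=1/3, d'=-7
row 2: denom=8−2·1/3=22/3; d'=(3−2·-7)/(22/3)=51/22
back: M2=51/22
back: M1=-7−1/3·51/22=-171/22
M: M0=0, M1=-171/22, M2=51/22, M3=0
seg 0: a=-5, c=M0/2=0, d=(M1−M0)/(6·1)=-57/44, b=Δ0−h0·(2M0+M1)/6=321/44
seg 1: a=1, c=M1/2=-171/44, d=(M2−M1)/(6·2)=37/44, b=Δ1−h1·(2M1+M2)/6=75/22
seg 2: a=-1, c=M2/2=51/44, d=(M3−M2)/(6·2)=-17/88, b=Δ2−h2·(2M2+M3)/6=-45/22
t_q=5/2 → seg 1, τ=3/2; S=1+75/22·τ+-171/44·τ²+37/44·τ³=73/352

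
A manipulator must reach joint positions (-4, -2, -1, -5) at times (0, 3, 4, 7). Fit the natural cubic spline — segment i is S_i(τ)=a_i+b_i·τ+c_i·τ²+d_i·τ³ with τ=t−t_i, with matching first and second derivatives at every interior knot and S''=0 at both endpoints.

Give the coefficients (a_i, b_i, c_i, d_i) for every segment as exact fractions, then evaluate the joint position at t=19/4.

Δ: Δ0=2/3, Δ1=1, Δ2=-4/3
row 1: diag=8, rhs=2; c'=1/8, d'=1/4
row 2: denom=8−1·1/8=63/8; d'=(-14−1·1/4)/(63/8)=-38/21
back: M2=-38/21
back: M1=1/4−1/8·-38/21=10/21
M: M0=0, M1=10/21, M2=-38/21, M3=0
seg 0: a=-4, c=M0/2=0, d=(M1−M0)/(6·3)=5/189, b=Δ0−h0·(2M0+M1)/6=3/7
seg 1: a=-2, c=M1/2=5/21, d=(M2−M1)/(6·1)=-8/21, b=Δ1−h1·(2M1+M2)/6=8/7
seg 2: a=-1, c=M2/2=-19/21, d=(M3−M2)/(6·3)=19/189, b=Δ2−h2·(2M2+M3)/6=10/21
t_q=19/4 → seg 2, τ=3/4; S=-1+10/21·τ+-19/21·τ²+19/189·τ³=-71/64

  seg 0: a=-4 b=3/7 c=0 d=5/189
  seg 1: a=-2 b=8/7 c=5/21 d=-8/21
  seg 2: a=-1 b=10/21 c=-19/21 d=19/189
S(19/4) = -71/64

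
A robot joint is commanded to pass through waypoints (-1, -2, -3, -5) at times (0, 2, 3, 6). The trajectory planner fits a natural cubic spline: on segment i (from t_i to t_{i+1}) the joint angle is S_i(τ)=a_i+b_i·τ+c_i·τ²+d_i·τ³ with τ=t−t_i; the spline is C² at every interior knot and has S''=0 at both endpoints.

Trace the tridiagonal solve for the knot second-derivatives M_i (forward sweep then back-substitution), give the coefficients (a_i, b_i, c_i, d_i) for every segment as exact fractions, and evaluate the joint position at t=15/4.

Δ: Δ0=-1/2, Δ1=-1, Δ2=-2/3
row 1: diag=6, rhs=-3; c'=1/6, d'=-1/2
row 2: denom=8−1·1/6=47/6; d'=(2−1·-1/2)/(47/6)=15/47
back: M2=15/47
back: M1=-1/2−1/6·15/47=-26/47
M: M0=0, M1=-26/47, M2=15/47, M3=0
seg 0: a=-1, c=M0/2=0, d=(M1−M0)/(6·2)=-13/282, b=Δ0−h0·(2M0+M1)/6=-89/282
seg 1: a=-2, c=M1/2=-13/47, d=(M2−M1)/(6·1)=41/282, b=Δ1−h1·(2M1+M2)/6=-245/282
seg 2: a=-3, c=M2/2=15/94, d=(M3−M2)/(6·3)=-5/282, b=Δ2−h2·(2M2+M3)/6=-139/141
t_q=15/4 → seg 2, τ=3/4; S=-3+-139/141·τ+15/94·τ²+-5/282·τ³=-22001/6016

  seg 0: a=-1 b=-89/282 c=0 d=-13/282
  seg 1: a=-2 b=-245/282 c=-13/47 d=41/282
  seg 2: a=-3 b=-139/141 c=15/94 d=-5/282
S(15/4) = -22001/6016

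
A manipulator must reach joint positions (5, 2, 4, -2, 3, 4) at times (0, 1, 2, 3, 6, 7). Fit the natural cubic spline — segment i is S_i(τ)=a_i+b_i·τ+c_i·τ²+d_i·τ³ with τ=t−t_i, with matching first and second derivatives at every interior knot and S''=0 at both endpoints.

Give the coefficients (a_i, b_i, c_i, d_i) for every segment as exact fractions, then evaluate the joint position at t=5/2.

Δ: Δ0=-3, Δ1=2, Δ2=-6, Δ3=5/3, Δ4=1
row 1: diag=4, rhs=30; c'=1/4, d'=15/2
row 2: denom=4−1·1/4=15/4; d'=(-48−1·15/2)/(15/4)=-74/5
row 3: denom=8−1·4/15=116/15; d'=(46−1·-74/5)/(116/15)=228/29
row 4: denom=8−3·45/116=793/116; d'=(-4−3·228/29)/(793/116)=-3200/793
back: M4=-3200/793
back: M3=228/29−45/116·-3200/793=7476/793
back: M2=-74/5−4/15·7476/793=-13730/793
back: M1=15/2−1/4·-13730/793=9380/793
M: M0=0, M1=9380/793, M2=-13730/793, M3=7476/793, M4=-3200/793, M5=0
seg 0: a=5, c=M0/2=0, d=(M1−M0)/(6·1)=4690/2379, b=Δ0−h0·(2M0+M1)/6=-11827/2379
seg 1: a=2, c=M1/2=4690/793, d=(M2−M1)/(6·1)=-11555/2379, b=Δ1−h1·(2M1+M2)/6=2243/2379
seg 2: a=4, c=M2/2=-6865/793, d=(M3−M2)/(6·1)=10603/2379, b=Δ2−h2·(2M2+M3)/6=-4282/2379
seg 3: a=-2, c=M3/2=3738/793, d=(M4−M3)/(6·3)=-5338/7137, b=Δ3−h3·(2M3+M4)/6=-1051/183
seg 4: a=3, c=M4/2=-1600/793, d=(M5−M4)/(6·1)=1600/2379, b=Δ4−h4·(2M4+M5)/6=5579/2379
t_q=5/2 → seg 2, τ=1/2; S=4+-4282/2379·τ+-6865/793·τ²+10603/2379·τ³=9471/6344

  seg 0: a=5 b=-11827/2379 c=0 d=4690/2379
  seg 1: a=2 b=2243/2379 c=4690/793 d=-11555/2379
  seg 2: a=4 b=-4282/2379 c=-6865/793 d=10603/2379
  seg 3: a=-2 b=-1051/183 c=3738/793 d=-5338/7137
  seg 4: a=3 b=5579/2379 c=-1600/793 d=1600/2379
S(5/2) = 9471/6344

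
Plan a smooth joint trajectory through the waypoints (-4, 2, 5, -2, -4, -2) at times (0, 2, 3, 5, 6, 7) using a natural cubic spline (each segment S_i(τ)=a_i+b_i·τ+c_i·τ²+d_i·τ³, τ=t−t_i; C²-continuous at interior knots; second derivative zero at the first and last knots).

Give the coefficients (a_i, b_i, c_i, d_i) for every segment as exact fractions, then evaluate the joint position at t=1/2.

Δ: Δ0=3, Δ1=3, Δ2=-7/2, Δ3=-2, Δ4=2
row 1: diag=6, rhs=0; c'=1/6, d'=0
row 2: denom=6−1·1/6=35/6; d'=(-39−1·0)/(35/6)=-234/35
row 3: denom=6−2·12/35=186/35; d'=(9−2·-234/35)/(186/35)=261/62
row 4: denom=4−1·35/186=709/186; d'=(24−1·261/62)/(709/186)=3681/709
back: M4=3681/709
back: M3=261/62−35/186·3681/709=2292/709
back: M2=-234/35−12/35·2292/709=-5526/709
back: M1=0−1/6·-5526/709=921/709
M: M0=0, M1=921/709, M2=-5526/709, M3=2292/709, M4=3681/709, M5=0
seg 0: a=-4, c=M0/2=0, d=(M1−M0)/(6·2)=307/2836, b=Δ0−h0·(2M0+M1)/6=1820/709
seg 1: a=2, c=M1/2=921/1418, d=(M2−M1)/(6·1)=-2149/1418, b=Δ1−h1·(2M1+M2)/6=2741/709
seg 2: a=5, c=M2/2=-2763/709, d=(M3−M2)/(6·2)=1303/1418, b=Δ2−h2·(2M2+M3)/6=877/1418
seg 3: a=-2, c=M3/2=1146/709, d=(M4−M3)/(6·1)=463/1418, b=Δ3−h3·(2M3+M4)/6=-5591/1418
seg 4: a=-4, c=M4/2=3681/1418, d=(M5−M4)/(6·1)=-1227/1418, b=Δ4−h4·(2M4+M5)/6=191/709
t_q=1/2 → seg 0, τ=1/2; S=-4+1820/709·τ+0·τ²+307/2836·τ³=-61325/22688

  seg 0: a=-4 b=1820/709 c=0 d=307/2836
  seg 1: a=2 b=2741/709 c=921/1418 d=-2149/1418
  seg 2: a=5 b=877/1418 c=-2763/709 d=1303/1418
  seg 3: a=-2 b=-5591/1418 c=1146/709 d=463/1418
  seg 4: a=-4 b=191/709 c=3681/1418 d=-1227/1418
S(1/2) = -61325/22688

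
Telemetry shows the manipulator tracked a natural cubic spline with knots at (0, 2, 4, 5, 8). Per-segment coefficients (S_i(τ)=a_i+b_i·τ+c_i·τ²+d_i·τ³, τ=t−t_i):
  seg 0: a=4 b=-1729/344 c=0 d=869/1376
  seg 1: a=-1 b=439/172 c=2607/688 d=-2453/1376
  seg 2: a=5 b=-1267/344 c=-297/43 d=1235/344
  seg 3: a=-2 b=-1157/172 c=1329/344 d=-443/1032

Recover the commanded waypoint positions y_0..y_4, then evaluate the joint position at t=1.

y_0=4 y_1=-1 y_2=5 y_3=-2 y_4=1
S(1) = -543/1376

y_0 = S_0(0) = a_0 = 4
y_1 = S_1(0) = a_1 = -1
y_2 = S_2(0) = a_2 = 5
y_3 = S_3(0) = a_3 = -2
y_4 = S_3(3) = 1
t_q=1 is in segment 0 (τ=1); S_0(τ)=-543/1376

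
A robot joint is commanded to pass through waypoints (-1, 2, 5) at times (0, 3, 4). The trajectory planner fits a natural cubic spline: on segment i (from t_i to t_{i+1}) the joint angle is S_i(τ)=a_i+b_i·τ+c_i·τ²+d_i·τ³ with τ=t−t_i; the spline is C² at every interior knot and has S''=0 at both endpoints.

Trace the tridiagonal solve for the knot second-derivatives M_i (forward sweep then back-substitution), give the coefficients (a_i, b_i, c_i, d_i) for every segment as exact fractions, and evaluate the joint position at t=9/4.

Δ: Δ0=1, Δ1=3
row 1: diag=8, rhs=12; c'=1/8, d'=3/2
back: M1=3/2
M: M0=0, M1=3/2, M2=0
seg 0: a=-1, c=M0/2=0, d=(M1−M0)/(6·3)=1/12, b=Δ0−h0·(2M0+M1)/6=1/4
seg 1: a=2, c=M1/2=3/4, d=(M2−M1)/(6·1)=-1/4, b=Δ1−h1·(2M1+M2)/6=5/2
t_q=9/4 → seg 0, τ=9/4; S=-1+1/4·τ+0·τ²+1/12·τ³=131/256

  seg 0: a=-1 b=1/4 c=0 d=1/12
  seg 1: a=2 b=5/2 c=3/4 d=-1/4
S(9/4) = 131/256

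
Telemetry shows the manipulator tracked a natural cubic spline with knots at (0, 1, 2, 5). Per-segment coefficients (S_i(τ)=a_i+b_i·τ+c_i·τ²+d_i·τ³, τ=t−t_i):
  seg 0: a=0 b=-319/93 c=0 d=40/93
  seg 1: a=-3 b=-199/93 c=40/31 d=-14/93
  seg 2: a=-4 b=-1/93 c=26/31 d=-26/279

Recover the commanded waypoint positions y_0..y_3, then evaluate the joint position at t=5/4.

y_0=0 y_1=-3 y_2=-4 y_3=1
S(5/4) = -3429/992

y_0 = S_0(0) = a_0 = 0
y_1 = S_1(0) = a_1 = -3
y_2 = S_2(0) = a_2 = -4
y_3 = S_2(3) = 1
t_q=5/4 is in segment 1 (τ=1/4); S_1(τ)=-3429/992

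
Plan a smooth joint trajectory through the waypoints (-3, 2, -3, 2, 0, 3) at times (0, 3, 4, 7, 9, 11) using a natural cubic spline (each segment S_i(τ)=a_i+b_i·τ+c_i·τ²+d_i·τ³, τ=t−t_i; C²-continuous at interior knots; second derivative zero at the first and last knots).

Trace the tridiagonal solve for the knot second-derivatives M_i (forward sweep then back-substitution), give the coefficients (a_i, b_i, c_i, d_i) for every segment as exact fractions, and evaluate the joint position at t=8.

Δ: Δ0=5/3, Δ1=-5, Δ2=5/3, Δ3=-1, Δ4=3/2
row 1: diag=8, rhs=-40; c'=1/8, d'=-5
row 2: denom=8−1·1/8=63/8; d'=(40−1·-5)/(63/8)=40/7
row 3: denom=10−3·8/21=62/7; d'=(-16−3·40/7)/(62/7)=-116/31
row 4: denom=8−2·7/31=234/31; d'=(15−2·-116/31)/(234/31)=697/234
back: M4=697/234
back: M3=-116/31−7/31·697/234=-1033/234
back: M2=40/7−8/21·-1033/234=2596/351
back: M1=-5−1/8·2596/351=-4159/702
M: M0=0, M1=-4159/702, M2=2596/351, M3=-1033/234, M4=697/234, M5=0
seg 0: a=-3, c=M0/2=0, d=(M1−M0)/(6·3)=-4159/12636, b=Δ0−h0·(2M0+M1)/6=6499/1404
seg 1: a=2, c=M1/2=-4159/1404, d=(M2−M1)/(6·1)=1039/468, b=Δ1−h1·(2M1+M2)/6=-2989/702
seg 2: a=-3, c=M2/2=1298/351, d=(M3−M2)/(6·3)=-8291/12636, b=Δ2−h2·(2M2+M3)/6=-4945/1404
seg 3: a=2, c=M3/2=-1033/468, d=(M4−M3)/(6·2)=865/1404, b=Δ3−h3·(2M3+M4)/6=667/702
seg 4: a=0, c=M4/2=697/468, d=(M5−M4)/(6·2)=-697/2808, b=Δ4−h4·(2M4+M5)/6=-341/702
t_q=8 → seg 3, τ=1; S=2+667/702·τ+-1033/468·τ²+865/1404·τ³=53/39

  seg 0: a=-3 b=6499/1404 c=0 d=-4159/12636
  seg 1: a=2 b=-2989/702 c=-4159/1404 d=1039/468
  seg 2: a=-3 b=-4945/1404 c=1298/351 d=-8291/12636
  seg 3: a=2 b=667/702 c=-1033/468 d=865/1404
  seg 4: a=0 b=-341/702 c=697/468 d=-697/2808
S(8) = 53/39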